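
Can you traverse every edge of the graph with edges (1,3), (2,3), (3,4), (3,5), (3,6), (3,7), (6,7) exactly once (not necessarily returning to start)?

Step 1: Find the degree of each vertex:
  deg(1) = 1
  deg(2) = 1
  deg(3) = 6
  deg(4) = 1
  deg(5) = 1
  deg(6) = 2
  deg(7) = 2

Step 2: Count vertices with odd degree:
  Odd-degree vertices: 1, 2, 4, 5 (4 total)

Step 3: Apply Euler's theorem:
  - Eulerian circuit exists iff graph is connected and all vertices have even degree
  - Eulerian path exists iff graph is connected and has 0 or 2 odd-degree vertices

Graph has 4 odd-degree vertices (need 0 or 2).
Neither Eulerian path nor Eulerian circuit exists.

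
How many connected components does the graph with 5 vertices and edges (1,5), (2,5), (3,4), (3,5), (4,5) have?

Step 1: Build adjacency list from edges:
  1: 5
  2: 5
  3: 4, 5
  4: 3, 5
  5: 1, 2, 3, 4

Step 2: Run BFS/DFS from vertex 1:
  Visited: {1, 5, 2, 3, 4}
  Reached 5 of 5 vertices

Step 3: All 5 vertices reached from vertex 1, so the graph is connected.
Number of connected components: 1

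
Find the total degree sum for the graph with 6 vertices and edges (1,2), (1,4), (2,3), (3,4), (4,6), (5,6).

Step 1: Count edges incident to each vertex:
  deg(1) = 2 (neighbors: 2, 4)
  deg(2) = 2 (neighbors: 1, 3)
  deg(3) = 2 (neighbors: 2, 4)
  deg(4) = 3 (neighbors: 1, 3, 6)
  deg(5) = 1 (neighbors: 6)
  deg(6) = 2 (neighbors: 4, 5)

Step 2: Sum all degrees:
  2 + 2 + 2 + 3 + 1 + 2 = 12

Verification: sum of degrees = 2 * |E| = 2 * 6 = 12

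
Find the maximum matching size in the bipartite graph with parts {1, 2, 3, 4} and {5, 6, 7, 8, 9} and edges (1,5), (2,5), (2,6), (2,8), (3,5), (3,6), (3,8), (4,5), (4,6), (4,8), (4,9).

Step 1: List the neighbors of each left vertex:
  1: 5
  2: 5, 6, 8
  3: 5, 6, 8
  4: 5, 6, 8, 9

Step 2: Greedily match left vertices, then look for augmenting paths:
  Match 1 -- 5
  Match 2 -- 6
  Match 3 -- 8
  Match 4 -- 9
  No augmenting path remains.

Step 3: Verify this is maximum:
  Matching size 4 = min(|L|, |R|) = min(4, 5), which is an upper bound, so this matching is maximum.

Maximum matching: {(1,5), (2,6), (3,8), (4,9)}
Size: 4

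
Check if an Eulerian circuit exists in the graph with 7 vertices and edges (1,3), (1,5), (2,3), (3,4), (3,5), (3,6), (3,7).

Step 1: Find the degree of each vertex:
  deg(1) = 2
  deg(2) = 1
  deg(3) = 6
  deg(4) = 1
  deg(5) = 2
  deg(6) = 1
  deg(7) = 1

Step 2: Count vertices with odd degree:
  Odd-degree vertices: 2, 4, 6, 7 (4 total)

Step 3: Apply Euler's theorem:
  - Eulerian circuit exists iff graph is connected and all vertices have even degree
  - Eulerian path exists iff graph is connected and has 0 or 2 odd-degree vertices

Graph has 4 odd-degree vertices (need 0 or 2).
Neither Eulerian path nor Eulerian circuit exists.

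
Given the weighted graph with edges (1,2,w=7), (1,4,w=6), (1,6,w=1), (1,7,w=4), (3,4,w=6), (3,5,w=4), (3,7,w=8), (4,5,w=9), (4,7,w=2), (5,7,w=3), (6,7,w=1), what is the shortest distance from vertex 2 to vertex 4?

Step 1: Build adjacency list with weights:
  1: 2(w=7), 4(w=6), 6(w=1), 7(w=4)
  2: 1(w=7)
  3: 4(w=6), 5(w=4), 7(w=8)
  4: 1(w=6), 3(w=6), 5(w=9), 7(w=2)
  5: 3(w=4), 4(w=9), 7(w=3)
  6: 1(w=1), 7(w=1)
  7: 1(w=4), 3(w=8), 4(w=2), 5(w=3), 6(w=1)

Step 2: Apply Dijkstra's algorithm from vertex 2:
  Visit vertex 2 (distance=0)
    Update dist[1] = 7
  Visit vertex 1 (distance=7)
    Update dist[4] = 13
    Update dist[6] = 8
    Update dist[7] = 11
  Visit vertex 6 (distance=8)
    Update dist[7] = 9
  Visit vertex 7 (distance=9)
    Update dist[3] = 17
    Update dist[4] = 11
    Update dist[5] = 12
  Visit vertex 4 (distance=11)

Step 3: Shortest path: 2 -> 1 -> 6 -> 7 -> 4
Total weight: 7 + 1 + 1 + 2 = 11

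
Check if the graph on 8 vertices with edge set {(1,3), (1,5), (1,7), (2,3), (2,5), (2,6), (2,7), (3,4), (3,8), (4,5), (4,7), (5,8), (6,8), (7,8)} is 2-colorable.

Step 1: Attempt 2-coloring using BFS:
  Start at vertex 1, assign color 0
  Color vertex 3 with color 1 (neighbor of 1)
  Color vertex 5 with color 1 (neighbor of 1)
  Color vertex 7 with color 1 (neighbor of 1)
  Color vertex 2 with color 0 (neighbor of 3)
  Color vertex 4 with color 0 (neighbor of 3)
  Color vertex 8 with color 0 (neighbor of 3)
  Color vertex 6 with color 1 (neighbor of 2)

Step 2: 2-coloring succeeded. No conflicts found.
  Set A (color 0): {1, 2, 4, 8}
  Set B (color 1): {3, 5, 6, 7}

The graph is bipartite with partition {1, 2, 4, 8}, {3, 5, 6, 7}.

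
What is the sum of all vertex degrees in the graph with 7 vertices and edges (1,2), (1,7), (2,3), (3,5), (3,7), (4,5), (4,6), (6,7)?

Step 1: Count edges incident to each vertex:
  deg(1) = 2 (neighbors: 2, 7)
  deg(2) = 2 (neighbors: 1, 3)
  deg(3) = 3 (neighbors: 2, 5, 7)
  deg(4) = 2 (neighbors: 5, 6)
  deg(5) = 2 (neighbors: 3, 4)
  deg(6) = 2 (neighbors: 4, 7)
  deg(7) = 3 (neighbors: 1, 3, 6)

Step 2: Sum all degrees:
  2 + 2 + 3 + 2 + 2 + 2 + 3 = 16

Verification: sum of degrees = 2 * |E| = 2 * 8 = 16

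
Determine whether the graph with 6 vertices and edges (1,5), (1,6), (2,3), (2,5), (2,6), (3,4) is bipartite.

Step 1: Attempt 2-coloring using BFS:
  Start at vertex 1, assign color 0
  Color vertex 5 with color 1 (neighbor of 1)
  Color vertex 6 with color 1 (neighbor of 1)
  Color vertex 2 with color 0 (neighbor of 5)
  Color vertex 3 with color 1 (neighbor of 2)
  Color vertex 4 with color 0 (neighbor of 3)

Step 2: 2-coloring succeeded. No conflicts found.
  Set A (color 0): {1, 2, 4}
  Set B (color 1): {3, 5, 6}

The graph is bipartite with partition {1, 2, 4}, {3, 5, 6}.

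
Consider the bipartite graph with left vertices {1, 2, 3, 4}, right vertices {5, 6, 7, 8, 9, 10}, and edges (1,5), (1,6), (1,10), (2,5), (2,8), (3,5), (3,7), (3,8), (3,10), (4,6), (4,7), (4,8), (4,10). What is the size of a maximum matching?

Step 1: List the neighbors of each left vertex:
  1: 5, 6, 10
  2: 5, 8
  3: 5, 7, 8, 10
  4: 6, 7, 8, 10

Step 2: Greedily match left vertices, then look for augmenting paths:
  Match 1 -- 5
  Match 2 -- 8
  Match 3 -- 7
  Match 4 -- 6
  No augmenting path remains.

Step 3: Verify this is maximum:
  Matching size 4 = min(|L|, |R|) = min(4, 6), which is an upper bound, so this matching is maximum.

Maximum matching: {(1,5), (2,8), (3,7), (4,6)}
Size: 4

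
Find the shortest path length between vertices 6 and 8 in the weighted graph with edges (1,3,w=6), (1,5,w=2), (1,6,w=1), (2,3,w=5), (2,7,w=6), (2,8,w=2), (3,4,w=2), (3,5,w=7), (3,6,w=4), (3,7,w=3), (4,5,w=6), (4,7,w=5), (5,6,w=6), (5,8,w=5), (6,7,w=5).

Step 1: Build adjacency list with weights:
  1: 3(w=6), 5(w=2), 6(w=1)
  2: 3(w=5), 7(w=6), 8(w=2)
  3: 1(w=6), 2(w=5), 4(w=2), 5(w=7), 6(w=4), 7(w=3)
  4: 3(w=2), 5(w=6), 7(w=5)
  5: 1(w=2), 3(w=7), 4(w=6), 6(w=6), 8(w=5)
  6: 1(w=1), 3(w=4), 5(w=6), 7(w=5)
  7: 2(w=6), 3(w=3), 4(w=5), 6(w=5)
  8: 2(w=2), 5(w=5)

Step 2: Apply Dijkstra's algorithm from vertex 6:
  Visit vertex 6 (distance=0)
    Update dist[1] = 1
    Update dist[3] = 4
    Update dist[5] = 6
    Update dist[7] = 5
  Visit vertex 1 (distance=1)
    Update dist[5] = 3
  Visit vertex 5 (distance=3)
    Update dist[4] = 9
    Update dist[8] = 8
  Visit vertex 3 (distance=4)
    Update dist[2] = 9
    Update dist[4] = 6
  Visit vertex 7 (distance=5)
  Visit vertex 4 (distance=6)
  Visit vertex 8 (distance=8)

Step 3: Shortest path: 6 -> 1 -> 5 -> 8
Total weight: 1 + 2 + 5 = 8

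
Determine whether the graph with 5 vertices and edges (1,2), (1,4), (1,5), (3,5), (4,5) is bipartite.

Step 1: Attempt 2-coloring using BFS:
  Start at vertex 1, assign color 0
  Color vertex 2 with color 1 (neighbor of 1)
  Color vertex 4 with color 1 (neighbor of 1)
  Color vertex 5 with color 1 (neighbor of 1)

Step 2: Conflict found! Vertices 4 and 5 are adjacent but have the same color.
This means the graph contains an odd cycle.

The graph is NOT bipartite.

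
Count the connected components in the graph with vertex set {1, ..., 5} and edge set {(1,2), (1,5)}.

Step 1: Build adjacency list from edges:
  1: 2, 5
  2: 1
  3: (none)
  4: (none)
  5: 1

Step 2: Run BFS/DFS from vertex 1:
  Visited: {1, 2, 5}
  Reached 3 of 5 vertices

Step 3: Only 3 of 5 vertices reached. Graph is disconnected.
Connected components: {1, 2, 5}, {3}, {4}
Number of connected components: 3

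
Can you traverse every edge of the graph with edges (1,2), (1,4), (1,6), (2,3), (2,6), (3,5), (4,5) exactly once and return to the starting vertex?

Step 1: Find the degree of each vertex:
  deg(1) = 3
  deg(2) = 3
  deg(3) = 2
  deg(4) = 2
  deg(5) = 2
  deg(6) = 2

Step 2: Count vertices with odd degree:
  Odd-degree vertices: 1, 2 (2 total)

Step 3: Apply Euler's theorem:
  - Eulerian circuit exists iff graph is connected and all vertices have even degree
  - Eulerian path exists iff graph is connected and has 0 or 2 odd-degree vertices

Graph is connected with exactly 2 odd-degree vertices (1, 2).
Eulerian path exists (starting and ending at the odd-degree vertices), but no Eulerian circuit.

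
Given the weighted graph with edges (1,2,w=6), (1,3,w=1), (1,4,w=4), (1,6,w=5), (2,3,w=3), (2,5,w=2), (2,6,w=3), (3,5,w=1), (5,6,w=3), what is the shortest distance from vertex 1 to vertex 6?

Step 1: Build adjacency list with weights:
  1: 2(w=6), 3(w=1), 4(w=4), 6(w=5)
  2: 1(w=6), 3(w=3), 5(w=2), 6(w=3)
  3: 1(w=1), 2(w=3), 5(w=1)
  4: 1(w=4)
  5: 2(w=2), 3(w=1), 6(w=3)
  6: 1(w=5), 2(w=3), 5(w=3)

Step 2: Apply Dijkstra's algorithm from vertex 1:
  Visit vertex 1 (distance=0)
    Update dist[2] = 6
    Update dist[3] = 1
    Update dist[4] = 4
    Update dist[6] = 5
  Visit vertex 3 (distance=1)
    Update dist[2] = 4
    Update dist[5] = 2
  Visit vertex 5 (distance=2)
  Visit vertex 2 (distance=4)
  Visit vertex 4 (distance=4)
  Visit vertex 6 (distance=5)

Step 3: Shortest path: 1 -> 6
Total weight: 5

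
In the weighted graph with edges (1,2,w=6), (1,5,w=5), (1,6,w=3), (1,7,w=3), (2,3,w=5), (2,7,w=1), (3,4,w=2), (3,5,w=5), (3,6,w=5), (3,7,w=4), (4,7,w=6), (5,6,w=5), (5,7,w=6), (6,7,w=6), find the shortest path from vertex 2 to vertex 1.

Step 1: Build adjacency list with weights:
  1: 2(w=6), 5(w=5), 6(w=3), 7(w=3)
  2: 1(w=6), 3(w=5), 7(w=1)
  3: 2(w=5), 4(w=2), 5(w=5), 6(w=5), 7(w=4)
  4: 3(w=2), 7(w=6)
  5: 1(w=5), 3(w=5), 6(w=5), 7(w=6)
  6: 1(w=3), 3(w=5), 5(w=5), 7(w=6)
  7: 1(w=3), 2(w=1), 3(w=4), 4(w=6), 5(w=6), 6(w=6)

Step 2: Apply Dijkstra's algorithm from vertex 2:
  Visit vertex 2 (distance=0)
    Update dist[1] = 6
    Update dist[3] = 5
    Update dist[7] = 1
  Visit vertex 7 (distance=1)
    Update dist[1] = 4
    Update dist[4] = 7
    Update dist[5] = 7
    Update dist[6] = 7
  Visit vertex 1 (distance=4)

Step 3: Shortest path: 2 -> 7 -> 1
Total weight: 1 + 3 = 4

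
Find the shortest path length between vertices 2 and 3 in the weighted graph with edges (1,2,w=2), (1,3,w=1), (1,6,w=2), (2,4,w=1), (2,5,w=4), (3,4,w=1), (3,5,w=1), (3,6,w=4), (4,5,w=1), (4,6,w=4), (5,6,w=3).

Step 1: Build adjacency list with weights:
  1: 2(w=2), 3(w=1), 6(w=2)
  2: 1(w=2), 4(w=1), 5(w=4)
  3: 1(w=1), 4(w=1), 5(w=1), 6(w=4)
  4: 2(w=1), 3(w=1), 5(w=1), 6(w=4)
  5: 2(w=4), 3(w=1), 4(w=1), 6(w=3)
  6: 1(w=2), 3(w=4), 4(w=4), 5(w=3)

Step 2: Apply Dijkstra's algorithm from vertex 2:
  Visit vertex 2 (distance=0)
    Update dist[1] = 2
    Update dist[4] = 1
    Update dist[5] = 4
  Visit vertex 4 (distance=1)
    Update dist[3] = 2
    Update dist[5] = 2
    Update dist[6] = 5
  Visit vertex 1 (distance=2)
    Update dist[6] = 4
  Visit vertex 3 (distance=2)

Step 3: Shortest path: 2 -> 4 -> 3
Total weight: 1 + 1 = 2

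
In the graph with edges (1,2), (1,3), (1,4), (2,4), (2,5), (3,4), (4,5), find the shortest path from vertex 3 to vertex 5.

Step 1: Build adjacency list:
  1: 2, 3, 4
  2: 1, 4, 5
  3: 1, 4
  4: 1, 2, 3, 5
  5: 2, 4

Step 2: BFS from vertex 3 to find shortest path to 5:
  vertex 1 reached at distance 1
  vertex 4 reached at distance 1
  vertex 2 reached at distance 2
  vertex 5 reached at distance 2

Step 3: Shortest path: 3 -> 4 -> 5
Path length: 2 edges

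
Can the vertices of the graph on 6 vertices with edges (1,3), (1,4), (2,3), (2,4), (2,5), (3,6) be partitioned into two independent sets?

Step 1: Attempt 2-coloring using BFS:
  Start at vertex 1, assign color 0
  Color vertex 3 with color 1 (neighbor of 1)
  Color vertex 4 with color 1 (neighbor of 1)
  Color vertex 2 with color 0 (neighbor of 3)
  Color vertex 6 with color 0 (neighbor of 3)
  Color vertex 5 with color 1 (neighbor of 2)

Step 2: 2-coloring succeeded. No conflicts found.
  Set A (color 0): {1, 2, 6}
  Set B (color 1): {3, 4, 5}

The graph is bipartite with partition {1, 2, 6}, {3, 4, 5}.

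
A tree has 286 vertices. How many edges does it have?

A tree on n vertices always has exactly n - 1 edges.
For n = 286: edges = 286 - 1 = 285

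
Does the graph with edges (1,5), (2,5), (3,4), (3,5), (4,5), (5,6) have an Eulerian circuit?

Step 1: Find the degree of each vertex:
  deg(1) = 1
  deg(2) = 1
  deg(3) = 2
  deg(4) = 2
  deg(5) = 5
  deg(6) = 1

Step 2: Count vertices with odd degree:
  Odd-degree vertices: 1, 2, 5, 6 (4 total)

Step 3: Apply Euler's theorem:
  - Eulerian circuit exists iff graph is connected and all vertices have even degree
  - Eulerian path exists iff graph is connected and has 0 or 2 odd-degree vertices

Graph has 4 odd-degree vertices (need 0 or 2).
Neither Eulerian path nor Eulerian circuit exists.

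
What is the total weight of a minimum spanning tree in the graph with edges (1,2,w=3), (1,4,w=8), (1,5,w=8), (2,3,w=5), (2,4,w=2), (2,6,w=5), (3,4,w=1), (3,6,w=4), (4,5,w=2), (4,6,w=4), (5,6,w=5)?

Apply Kruskal's algorithm (sort edges by weight, add if no cycle):

Sorted edges by weight:
  (3,4) w=1
  (2,4) w=2
  (4,5) w=2
  (1,2) w=3
  (3,6) w=4
  (4,6) w=4
  (2,3) w=5
  (2,6) w=5
  (5,6) w=5
  (1,4) w=8
  (1,5) w=8

Add edge (3,4) w=1 -- no cycle. Running total: 1
Add edge (2,4) w=2 -- no cycle. Running total: 3
Add edge (4,5) w=2 -- no cycle. Running total: 5
Add edge (1,2) w=3 -- no cycle. Running total: 8
Add edge (3,6) w=4 -- no cycle. Running total: 12

MST edges: (3,4,w=1), (2,4,w=2), (4,5,w=2), (1,2,w=3), (3,6,w=4)
Total MST weight: 1 + 2 + 2 + 3 + 4 = 12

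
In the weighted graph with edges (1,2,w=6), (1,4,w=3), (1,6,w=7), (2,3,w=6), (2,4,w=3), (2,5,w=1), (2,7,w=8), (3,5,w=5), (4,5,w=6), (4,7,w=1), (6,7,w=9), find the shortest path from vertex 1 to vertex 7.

Step 1: Build adjacency list with weights:
  1: 2(w=6), 4(w=3), 6(w=7)
  2: 1(w=6), 3(w=6), 4(w=3), 5(w=1), 7(w=8)
  3: 2(w=6), 5(w=5)
  4: 1(w=3), 2(w=3), 5(w=6), 7(w=1)
  5: 2(w=1), 3(w=5), 4(w=6)
  6: 1(w=7), 7(w=9)
  7: 2(w=8), 4(w=1), 6(w=9)

Step 2: Apply Dijkstra's algorithm from vertex 1:
  Visit vertex 1 (distance=0)
    Update dist[2] = 6
    Update dist[4] = 3
    Update dist[6] = 7
  Visit vertex 4 (distance=3)
    Update dist[5] = 9
    Update dist[7] = 4
  Visit vertex 7 (distance=4)

Step 3: Shortest path: 1 -> 4 -> 7
Total weight: 3 + 1 = 4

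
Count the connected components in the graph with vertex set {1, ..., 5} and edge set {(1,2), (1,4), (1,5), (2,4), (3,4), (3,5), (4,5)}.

Step 1: Build adjacency list from edges:
  1: 2, 4, 5
  2: 1, 4
  3: 4, 5
  4: 1, 2, 3, 5
  5: 1, 3, 4

Step 2: Run BFS/DFS from vertex 1:
  Visited: {1, 2, 4, 5, 3}
  Reached 5 of 5 vertices

Step 3: All 5 vertices reached from vertex 1, so the graph is connected.
Number of connected components: 1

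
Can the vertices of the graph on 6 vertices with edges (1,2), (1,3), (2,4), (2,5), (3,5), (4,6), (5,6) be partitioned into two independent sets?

Step 1: Attempt 2-coloring using BFS:
  Start at vertex 1, assign color 0
  Color vertex 2 with color 1 (neighbor of 1)
  Color vertex 3 with color 1 (neighbor of 1)
  Color vertex 4 with color 0 (neighbor of 2)
  Color vertex 5 with color 0 (neighbor of 2)
  Color vertex 6 with color 1 (neighbor of 4)

Step 2: 2-coloring succeeded. No conflicts found.
  Set A (color 0): {1, 4, 5}
  Set B (color 1): {2, 3, 6}

The graph is bipartite with partition {1, 4, 5}, {2, 3, 6}.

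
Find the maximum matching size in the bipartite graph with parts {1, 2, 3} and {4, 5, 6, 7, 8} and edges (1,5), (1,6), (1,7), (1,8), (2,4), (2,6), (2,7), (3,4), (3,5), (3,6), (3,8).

Step 1: List the neighbors of each left vertex:
  1: 5, 6, 7, 8
  2: 4, 6, 7
  3: 4, 5, 6, 8

Step 2: Greedily match left vertices, then look for augmenting paths:
  Match 1 -- 5
  Match 2 -- 4
  Match 3 -- 6
  No augmenting path remains.

Step 3: Verify this is maximum:
  Matching size 3 = min(|L|, |R|) = min(3, 5), which is an upper bound, so this matching is maximum.

Maximum matching: {(1,5), (2,4), (3,6)}
Size: 3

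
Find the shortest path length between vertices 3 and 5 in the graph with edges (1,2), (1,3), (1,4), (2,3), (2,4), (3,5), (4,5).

Step 1: Build adjacency list:
  1: 2, 3, 4
  2: 1, 3, 4
  3: 1, 2, 5
  4: 1, 2, 5
  5: 3, 4

Step 2: BFS from vertex 3 to find shortest path to 5:
  vertex 1 reached at distance 1
  vertex 2 reached at distance 1
  vertex 5 reached at distance 1

Step 3: Shortest path: 3 -> 5
Path length: 1 edge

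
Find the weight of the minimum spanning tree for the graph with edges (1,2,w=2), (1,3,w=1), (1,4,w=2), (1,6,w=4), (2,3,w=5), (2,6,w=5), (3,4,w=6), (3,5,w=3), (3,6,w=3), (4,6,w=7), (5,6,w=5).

Apply Kruskal's algorithm (sort edges by weight, add if no cycle):

Sorted edges by weight:
  (1,3) w=1
  (1,4) w=2
  (1,2) w=2
  (3,5) w=3
  (3,6) w=3
  (1,6) w=4
  (2,3) w=5
  (2,6) w=5
  (5,6) w=5
  (3,4) w=6
  (4,6) w=7

Add edge (1,3) w=1 -- no cycle. Running total: 1
Add edge (1,4) w=2 -- no cycle. Running total: 3
Add edge (1,2) w=2 -- no cycle. Running total: 5
Add edge (3,5) w=3 -- no cycle. Running total: 8
Add edge (3,6) w=3 -- no cycle. Running total: 11

MST edges: (1,3,w=1), (1,4,w=2), (1,2,w=2), (3,5,w=3), (3,6,w=3)
Total MST weight: 1 + 2 + 2 + 3 + 3 = 11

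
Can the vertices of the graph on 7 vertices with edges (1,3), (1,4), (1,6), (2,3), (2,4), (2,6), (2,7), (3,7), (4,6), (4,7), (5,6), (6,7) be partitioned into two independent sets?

Step 1: Attempt 2-coloring using BFS:
  Start at vertex 1, assign color 0
  Color vertex 3 with color 1 (neighbor of 1)
  Color vertex 4 with color 1 (neighbor of 1)
  Color vertex 6 with color 1 (neighbor of 1)
  Color vertex 2 with color 0 (neighbor of 3)
  Color vertex 7 with color 0 (neighbor of 3)

Step 2: Conflict found! Vertices 4 and 6 are adjacent but have the same color.
This means the graph contains an odd cycle.

The graph is NOT bipartite.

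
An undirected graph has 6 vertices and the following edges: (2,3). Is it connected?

Step 1: Build adjacency list from edges:
  1: (none)
  2: 3
  3: 2
  4: (none)
  5: (none)
  6: (none)

Step 2: Run BFS/DFS from vertex 1:
  Visited: {1}
  Reached 1 of 6 vertices

Step 3: Only 1 of 6 vertices reached. Graph is disconnected.
Connected components: {1}, {2, 3}, {4}, {5}, {6}
Answer: No, the graph is not connected (5 components).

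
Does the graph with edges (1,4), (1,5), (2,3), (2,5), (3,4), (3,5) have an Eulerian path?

Step 1: Find the degree of each vertex:
  deg(1) = 2
  deg(2) = 2
  deg(3) = 3
  deg(4) = 2
  deg(5) = 3

Step 2: Count vertices with odd degree:
  Odd-degree vertices: 3, 5 (2 total)

Step 3: Apply Euler's theorem:
  - Eulerian circuit exists iff graph is connected and all vertices have even degree
  - Eulerian path exists iff graph is connected and has 0 or 2 odd-degree vertices

Graph is connected with exactly 2 odd-degree vertices (3, 5).
Eulerian path exists (starting and ending at the odd-degree vertices), but no Eulerian circuit.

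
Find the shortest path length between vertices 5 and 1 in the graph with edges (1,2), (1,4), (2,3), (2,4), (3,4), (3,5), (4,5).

Step 1: Build adjacency list:
  1: 2, 4
  2: 1, 3, 4
  3: 2, 4, 5
  4: 1, 2, 3, 5
  5: 3, 4

Step 2: BFS from vertex 5 to find shortest path to 1:
  vertex 3 reached at distance 1
  vertex 4 reached at distance 1
  vertex 2 reached at distance 2
  vertex 1 reached at distance 2

Step 3: Shortest path: 5 -> 4 -> 1
Path length: 2 edges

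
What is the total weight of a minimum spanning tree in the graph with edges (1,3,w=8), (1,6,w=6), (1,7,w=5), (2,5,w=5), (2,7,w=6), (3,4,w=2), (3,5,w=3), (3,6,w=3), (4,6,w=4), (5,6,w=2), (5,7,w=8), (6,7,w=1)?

Apply Kruskal's algorithm (sort edges by weight, add if no cycle):

Sorted edges by weight:
  (6,7) w=1
  (3,4) w=2
  (5,6) w=2
  (3,5) w=3
  (3,6) w=3
  (4,6) w=4
  (1,7) w=5
  (2,5) w=5
  (1,6) w=6
  (2,7) w=6
  (1,3) w=8
  (5,7) w=8

Add edge (6,7) w=1 -- no cycle. Running total: 1
Add edge (3,4) w=2 -- no cycle. Running total: 3
Add edge (5,6) w=2 -- no cycle. Running total: 5
Add edge (3,5) w=3 -- no cycle. Running total: 8
Skip edge (3,6) w=3 -- would create cycle
Skip edge (4,6) w=4 -- would create cycle
Add edge (1,7) w=5 -- no cycle. Running total: 13
Add edge (2,5) w=5 -- no cycle. Running total: 18

MST edges: (6,7,w=1), (3,4,w=2), (5,6,w=2), (3,5,w=3), (1,7,w=5), (2,5,w=5)
Total MST weight: 1 + 2 + 2 + 3 + 5 + 5 = 18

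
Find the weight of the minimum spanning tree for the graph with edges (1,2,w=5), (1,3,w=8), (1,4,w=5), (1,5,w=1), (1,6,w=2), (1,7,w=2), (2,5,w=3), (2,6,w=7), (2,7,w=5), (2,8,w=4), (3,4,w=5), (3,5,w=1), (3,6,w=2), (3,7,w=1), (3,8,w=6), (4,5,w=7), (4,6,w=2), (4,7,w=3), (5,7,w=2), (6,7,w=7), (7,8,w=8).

Apply Kruskal's algorithm (sort edges by weight, add if no cycle):

Sorted edges by weight:
  (1,5) w=1
  (3,5) w=1
  (3,7) w=1
  (1,6) w=2
  (1,7) w=2
  (3,6) w=2
  (4,6) w=2
  (5,7) w=2
  (2,5) w=3
  (4,7) w=3
  (2,8) w=4
  (1,4) w=5
  (1,2) w=5
  (2,7) w=5
  (3,4) w=5
  (3,8) w=6
  (2,6) w=7
  (4,5) w=7
  (6,7) w=7
  (1,3) w=8
  (7,8) w=8

Add edge (1,5) w=1 -- no cycle. Running total: 1
Add edge (3,5) w=1 -- no cycle. Running total: 2
Add edge (3,7) w=1 -- no cycle. Running total: 3
Add edge (1,6) w=2 -- no cycle. Running total: 5
Skip edge (1,7) w=2 -- would create cycle
Skip edge (3,6) w=2 -- would create cycle
Add edge (4,6) w=2 -- no cycle. Running total: 7
Skip edge (5,7) w=2 -- would create cycle
Add edge (2,5) w=3 -- no cycle. Running total: 10
Skip edge (4,7) w=3 -- would create cycle
Add edge (2,8) w=4 -- no cycle. Running total: 14

MST edges: (1,5,w=1), (3,5,w=1), (3,7,w=1), (1,6,w=2), (4,6,w=2), (2,5,w=3), (2,8,w=4)
Total MST weight: 1 + 1 + 1 + 2 + 2 + 3 + 4 = 14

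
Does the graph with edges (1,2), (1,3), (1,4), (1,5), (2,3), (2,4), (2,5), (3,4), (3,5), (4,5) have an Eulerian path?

Step 1: Find the degree of each vertex:
  deg(1) = 4
  deg(2) = 4
  deg(3) = 4
  deg(4) = 4
  deg(5) = 4

Step 2: Count vertices with odd degree:
  All vertices have even degree (0 odd-degree vertices)

Step 3: Apply Euler's theorem:
  - Eulerian circuit exists iff graph is connected and all vertices have even degree
  - Eulerian path exists iff graph is connected and has 0 or 2 odd-degree vertices

Graph is connected with 0 odd-degree vertices.
Both Eulerian circuit and Eulerian path exist.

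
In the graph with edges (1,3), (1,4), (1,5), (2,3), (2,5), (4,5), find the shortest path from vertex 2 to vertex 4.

Step 1: Build adjacency list:
  1: 3, 4, 5
  2: 3, 5
  3: 1, 2
  4: 1, 5
  5: 1, 2, 4

Step 2: BFS from vertex 2 to find shortest path to 4:
  vertex 3 reached at distance 1
  vertex 5 reached at distance 1
  vertex 1 reached at distance 2
  vertex 4 reached at distance 2

Step 3: Shortest path: 2 -> 5 -> 4
Path length: 2 edges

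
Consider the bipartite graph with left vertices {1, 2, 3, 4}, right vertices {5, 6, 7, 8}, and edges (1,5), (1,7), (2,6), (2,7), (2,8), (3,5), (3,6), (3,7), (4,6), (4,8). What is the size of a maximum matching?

Step 1: List the neighbors of each left vertex:
  1: 5, 7
  2: 6, 7, 8
  3: 5, 6, 7
  4: 6, 8

Step 2: Greedily match left vertices, then look for augmenting paths:
  Match 1 -- 5
  Match 2 -- 6
  Match 3 -- 7
  Match 4 -- 8
  No augmenting path remains.

Step 3: Verify this is maximum:
  Matching size 4 = min(|L|, |R|) = min(4, 4), which is an upper bound, so this matching is maximum.

Maximum matching: {(1,5), (2,6), (3,7), (4,8)}
Size: 4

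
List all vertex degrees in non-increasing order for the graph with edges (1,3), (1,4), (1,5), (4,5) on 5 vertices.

Step 1: Count edges incident to each vertex:
  deg(1) = 3 (neighbors: 3, 4, 5)
  deg(2) = 0 (neighbors: none)
  deg(3) = 1 (neighbors: 1)
  deg(4) = 2 (neighbors: 1, 5)
  deg(5) = 2 (neighbors: 1, 4)

Step 2: Sort degrees in non-increasing order:
  Degrees: [3, 0, 1, 2, 2] -> sorted: [3, 2, 2, 1, 0]

Degree sequence: [3, 2, 2, 1, 0]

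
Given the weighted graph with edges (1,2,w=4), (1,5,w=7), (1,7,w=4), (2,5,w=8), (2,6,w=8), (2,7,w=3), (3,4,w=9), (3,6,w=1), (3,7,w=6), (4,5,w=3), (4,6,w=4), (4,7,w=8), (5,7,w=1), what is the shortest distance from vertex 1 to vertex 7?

Step 1: Build adjacency list with weights:
  1: 2(w=4), 5(w=7), 7(w=4)
  2: 1(w=4), 5(w=8), 6(w=8), 7(w=3)
  3: 4(w=9), 6(w=1), 7(w=6)
  4: 3(w=9), 5(w=3), 6(w=4), 7(w=8)
  5: 1(w=7), 2(w=8), 4(w=3), 7(w=1)
  6: 2(w=8), 3(w=1), 4(w=4)
  7: 1(w=4), 2(w=3), 3(w=6), 4(w=8), 5(w=1)

Step 2: Apply Dijkstra's algorithm from vertex 1:
  Visit vertex 1 (distance=0)
    Update dist[2] = 4
    Update dist[5] = 7
    Update dist[7] = 4
  Visit vertex 2 (distance=4)
    Update dist[6] = 12
  Visit vertex 7 (distance=4)
    Update dist[3] = 10
    Update dist[4] = 12
    Update dist[5] = 5

Step 3: Shortest path: 1 -> 7
Total weight: 4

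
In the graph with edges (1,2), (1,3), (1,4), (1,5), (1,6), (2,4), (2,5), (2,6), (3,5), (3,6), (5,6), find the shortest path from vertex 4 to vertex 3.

Step 1: Build adjacency list:
  1: 2, 3, 4, 5, 6
  2: 1, 4, 5, 6
  3: 1, 5, 6
  4: 1, 2
  5: 1, 2, 3, 6
  6: 1, 2, 3, 5

Step 2: BFS from vertex 4 to find shortest path to 3:
  vertex 1 reached at distance 1
  vertex 2 reached at distance 1
  vertex 3 reached at distance 2

Step 3: Shortest path: 4 -> 1 -> 3
Path length: 2 edges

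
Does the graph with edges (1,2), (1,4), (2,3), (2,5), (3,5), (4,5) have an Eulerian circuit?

Step 1: Find the degree of each vertex:
  deg(1) = 2
  deg(2) = 3
  deg(3) = 2
  deg(4) = 2
  deg(5) = 3

Step 2: Count vertices with odd degree:
  Odd-degree vertices: 2, 5 (2 total)

Step 3: Apply Euler's theorem:
  - Eulerian circuit exists iff graph is connected and all vertices have even degree
  - Eulerian path exists iff graph is connected and has 0 or 2 odd-degree vertices

Graph is connected with exactly 2 odd-degree vertices (2, 5).
Eulerian path exists (starting and ending at the odd-degree vertices), but no Eulerian circuit.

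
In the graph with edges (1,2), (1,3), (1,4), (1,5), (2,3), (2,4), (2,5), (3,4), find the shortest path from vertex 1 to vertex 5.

Step 1: Build adjacency list:
  1: 2, 3, 4, 5
  2: 1, 3, 4, 5
  3: 1, 2, 4
  4: 1, 2, 3
  5: 1, 2

Step 2: BFS from vertex 1 to find shortest path to 5:
  vertex 2 reached at distance 1
  vertex 3 reached at distance 1
  vertex 4 reached at distance 1
  vertex 5 reached at distance 1

Step 3: Shortest path: 1 -> 5
Path length: 1 edge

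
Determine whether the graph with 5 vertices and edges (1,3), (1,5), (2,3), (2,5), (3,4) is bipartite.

Step 1: Attempt 2-coloring using BFS:
  Start at vertex 1, assign color 0
  Color vertex 3 with color 1 (neighbor of 1)
  Color vertex 5 with color 1 (neighbor of 1)
  Color vertex 2 with color 0 (neighbor of 3)
  Color vertex 4 with color 0 (neighbor of 3)

Step 2: 2-coloring succeeded. No conflicts found.
  Set A (color 0): {1, 2, 4}
  Set B (color 1): {3, 5}

The graph is bipartite with partition {1, 2, 4}, {3, 5}.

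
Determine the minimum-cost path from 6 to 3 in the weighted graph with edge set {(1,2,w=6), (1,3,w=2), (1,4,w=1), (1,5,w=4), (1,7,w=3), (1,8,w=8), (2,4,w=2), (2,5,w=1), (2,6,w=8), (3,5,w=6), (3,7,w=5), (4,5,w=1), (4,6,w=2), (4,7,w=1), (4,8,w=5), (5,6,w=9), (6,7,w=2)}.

Step 1: Build adjacency list with weights:
  1: 2(w=6), 3(w=2), 4(w=1), 5(w=4), 7(w=3), 8(w=8)
  2: 1(w=6), 4(w=2), 5(w=1), 6(w=8)
  3: 1(w=2), 5(w=6), 7(w=5)
  4: 1(w=1), 2(w=2), 5(w=1), 6(w=2), 7(w=1), 8(w=5)
  5: 1(w=4), 2(w=1), 3(w=6), 4(w=1), 6(w=9)
  6: 2(w=8), 4(w=2), 5(w=9), 7(w=2)
  7: 1(w=3), 3(w=5), 4(w=1), 6(w=2)
  8: 1(w=8), 4(w=5)

Step 2: Apply Dijkstra's algorithm from vertex 6:
  Visit vertex 6 (distance=0)
    Update dist[2] = 8
    Update dist[4] = 2
    Update dist[5] = 9
    Update dist[7] = 2
  Visit vertex 4 (distance=2)
    Update dist[1] = 3
    Update dist[2] = 4
    Update dist[5] = 3
    Update dist[8] = 7
  Visit vertex 7 (distance=2)
    Update dist[3] = 7
  Visit vertex 1 (distance=3)
    Update dist[3] = 5
  Visit vertex 5 (distance=3)
  Visit vertex 2 (distance=4)
  Visit vertex 3 (distance=5)

Step 3: Shortest path: 6 -> 4 -> 1 -> 3
Total weight: 2 + 1 + 2 = 5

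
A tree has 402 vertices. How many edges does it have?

A tree on n vertices always has exactly n - 1 edges.
For n = 402: edges = 402 - 1 = 401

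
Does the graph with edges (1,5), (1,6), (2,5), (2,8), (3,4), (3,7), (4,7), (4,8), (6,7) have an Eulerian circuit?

Step 1: Find the degree of each vertex:
  deg(1) = 2
  deg(2) = 2
  deg(3) = 2
  deg(4) = 3
  deg(5) = 2
  deg(6) = 2
  deg(7) = 3
  deg(8) = 2

Step 2: Count vertices with odd degree:
  Odd-degree vertices: 4, 7 (2 total)

Step 3: Apply Euler's theorem:
  - Eulerian circuit exists iff graph is connected and all vertices have even degree
  - Eulerian path exists iff graph is connected and has 0 or 2 odd-degree vertices

Graph is connected with exactly 2 odd-degree vertices (4, 7).
Eulerian path exists (starting and ending at the odd-degree vertices), but no Eulerian circuit.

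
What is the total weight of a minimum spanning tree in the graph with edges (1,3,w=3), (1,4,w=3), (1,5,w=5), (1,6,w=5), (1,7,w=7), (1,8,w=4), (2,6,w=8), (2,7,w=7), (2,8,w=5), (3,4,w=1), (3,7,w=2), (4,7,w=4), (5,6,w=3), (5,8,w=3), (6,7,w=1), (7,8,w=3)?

Apply Kruskal's algorithm (sort edges by weight, add if no cycle):

Sorted edges by weight:
  (3,4) w=1
  (6,7) w=1
  (3,7) w=2
  (1,3) w=3
  (1,4) w=3
  (5,8) w=3
  (5,6) w=3
  (7,8) w=3
  (1,8) w=4
  (4,7) w=4
  (1,5) w=5
  (1,6) w=5
  (2,8) w=5
  (1,7) w=7
  (2,7) w=7
  (2,6) w=8

Add edge (3,4) w=1 -- no cycle. Running total: 1
Add edge (6,7) w=1 -- no cycle. Running total: 2
Add edge (3,7) w=2 -- no cycle. Running total: 4
Add edge (1,3) w=3 -- no cycle. Running total: 7
Skip edge (1,4) w=3 -- would create cycle
Add edge (5,8) w=3 -- no cycle. Running total: 10
Add edge (5,6) w=3 -- no cycle. Running total: 13
Skip edge (7,8) w=3 -- would create cycle
Skip edge (1,8) w=4 -- would create cycle
Skip edge (4,7) w=4 -- would create cycle
Skip edge (1,5) w=5 -- would create cycle
Skip edge (1,6) w=5 -- would create cycle
Add edge (2,8) w=5 -- no cycle. Running total: 18

MST edges: (3,4,w=1), (6,7,w=1), (3,7,w=2), (1,3,w=3), (5,8,w=3), (5,6,w=3), (2,8,w=5)
Total MST weight: 1 + 1 + 2 + 3 + 3 + 3 + 5 = 18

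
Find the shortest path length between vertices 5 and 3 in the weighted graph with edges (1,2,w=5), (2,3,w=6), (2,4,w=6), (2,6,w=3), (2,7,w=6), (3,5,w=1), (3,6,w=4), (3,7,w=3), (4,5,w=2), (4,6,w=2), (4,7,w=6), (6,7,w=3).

Step 1: Build adjacency list with weights:
  1: 2(w=5)
  2: 1(w=5), 3(w=6), 4(w=6), 6(w=3), 7(w=6)
  3: 2(w=6), 5(w=1), 6(w=4), 7(w=3)
  4: 2(w=6), 5(w=2), 6(w=2), 7(w=6)
  5: 3(w=1), 4(w=2)
  6: 2(w=3), 3(w=4), 4(w=2), 7(w=3)
  7: 2(w=6), 3(w=3), 4(w=6), 6(w=3)

Step 2: Apply Dijkstra's algorithm from vertex 5:
  Visit vertex 5 (distance=0)
    Update dist[3] = 1
    Update dist[4] = 2
  Visit vertex 3 (distance=1)
    Update dist[2] = 7
    Update dist[6] = 5
    Update dist[7] = 4

Step 3: Shortest path: 5 -> 3
Total weight: 1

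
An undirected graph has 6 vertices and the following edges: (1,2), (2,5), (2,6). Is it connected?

Step 1: Build adjacency list from edges:
  1: 2
  2: 1, 5, 6
  3: (none)
  4: (none)
  5: 2
  6: 2

Step 2: Run BFS/DFS from vertex 1:
  Visited: {1, 2, 5, 6}
  Reached 4 of 6 vertices

Step 3: Only 4 of 6 vertices reached. Graph is disconnected.
Connected components: {1, 2, 5, 6}, {3}, {4}
Answer: No, the graph is not connected (3 components).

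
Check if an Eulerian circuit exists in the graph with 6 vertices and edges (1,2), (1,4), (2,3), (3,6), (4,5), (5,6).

Step 1: Find the degree of each vertex:
  deg(1) = 2
  deg(2) = 2
  deg(3) = 2
  deg(4) = 2
  deg(5) = 2
  deg(6) = 2

Step 2: Count vertices with odd degree:
  All vertices have even degree (0 odd-degree vertices)

Step 3: Apply Euler's theorem:
  - Eulerian circuit exists iff graph is connected and all vertices have even degree
  - Eulerian path exists iff graph is connected and has 0 or 2 odd-degree vertices

Graph is connected with 0 odd-degree vertices.
Both Eulerian circuit and Eulerian path exist.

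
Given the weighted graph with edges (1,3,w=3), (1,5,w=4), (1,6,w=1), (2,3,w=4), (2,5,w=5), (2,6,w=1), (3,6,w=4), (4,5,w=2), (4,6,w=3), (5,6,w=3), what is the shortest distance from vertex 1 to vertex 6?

Step 1: Build adjacency list with weights:
  1: 3(w=3), 5(w=4), 6(w=1)
  2: 3(w=4), 5(w=5), 6(w=1)
  3: 1(w=3), 2(w=4), 6(w=4)
  4: 5(w=2), 6(w=3)
  5: 1(w=4), 2(w=5), 4(w=2), 6(w=3)
  6: 1(w=1), 2(w=1), 3(w=4), 4(w=3), 5(w=3)

Step 2: Apply Dijkstra's algorithm from vertex 1:
  Visit vertex 1 (distance=0)
    Update dist[3] = 3
    Update dist[5] = 4
    Update dist[6] = 1
  Visit vertex 6 (distance=1)
    Update dist[2] = 2
    Update dist[4] = 4

Step 3: Shortest path: 1 -> 6
Total weight: 1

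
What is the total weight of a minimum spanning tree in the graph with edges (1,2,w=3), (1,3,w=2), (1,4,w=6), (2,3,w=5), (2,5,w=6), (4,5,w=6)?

Apply Kruskal's algorithm (sort edges by weight, add if no cycle):

Sorted edges by weight:
  (1,3) w=2
  (1,2) w=3
  (2,3) w=5
  (1,4) w=6
  (2,5) w=6
  (4,5) w=6

Add edge (1,3) w=2 -- no cycle. Running total: 2
Add edge (1,2) w=3 -- no cycle. Running total: 5
Skip edge (2,3) w=5 -- would create cycle
Add edge (1,4) w=6 -- no cycle. Running total: 11
Add edge (2,5) w=6 -- no cycle. Running total: 17

MST edges: (1,3,w=2), (1,2,w=3), (1,4,w=6), (2,5,w=6)
Total MST weight: 2 + 3 + 6 + 6 = 17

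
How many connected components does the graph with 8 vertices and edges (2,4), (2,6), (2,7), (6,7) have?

Step 1: Build adjacency list from edges:
  1: (none)
  2: 4, 6, 7
  3: (none)
  4: 2
  5: (none)
  6: 2, 7
  7: 2, 6
  8: (none)

Step 2: Run BFS/DFS from vertex 1:
  Visited: {1}
  Reached 1 of 8 vertices

Step 3: Only 1 of 8 vertices reached. Graph is disconnected.
Connected components: {1}, {2, 4, 6, 7}, {3}, {5}, {8}
Number of connected components: 5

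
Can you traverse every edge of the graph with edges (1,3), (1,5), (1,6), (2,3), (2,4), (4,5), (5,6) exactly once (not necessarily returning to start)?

Step 1: Find the degree of each vertex:
  deg(1) = 3
  deg(2) = 2
  deg(3) = 2
  deg(4) = 2
  deg(5) = 3
  deg(6) = 2

Step 2: Count vertices with odd degree:
  Odd-degree vertices: 1, 5 (2 total)

Step 3: Apply Euler's theorem:
  - Eulerian circuit exists iff graph is connected and all vertices have even degree
  - Eulerian path exists iff graph is connected and has 0 or 2 odd-degree vertices

Graph is connected with exactly 2 odd-degree vertices (1, 5).
Eulerian path exists (starting and ending at the odd-degree vertices), but no Eulerian circuit.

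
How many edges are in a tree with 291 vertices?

A tree on n vertices always has exactly n - 1 edges.
For n = 291: edges = 291 - 1 = 290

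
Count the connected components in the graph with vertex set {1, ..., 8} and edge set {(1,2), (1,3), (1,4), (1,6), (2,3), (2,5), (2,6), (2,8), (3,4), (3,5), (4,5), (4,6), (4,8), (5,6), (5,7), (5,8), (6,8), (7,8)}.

Step 1: Build adjacency list from edges:
  1: 2, 3, 4, 6
  2: 1, 3, 5, 6, 8
  3: 1, 2, 4, 5
  4: 1, 3, 5, 6, 8
  5: 2, 3, 4, 6, 7, 8
  6: 1, 2, 4, 5, 8
  7: 5, 8
  8: 2, 4, 5, 6, 7

Step 2: Run BFS/DFS from vertex 1:
  Visited: {1, 2, 3, 4, 6, 5, 8, 7}
  Reached 8 of 8 vertices

Step 3: All 8 vertices reached from vertex 1, so the graph is connected.
Number of connected components: 1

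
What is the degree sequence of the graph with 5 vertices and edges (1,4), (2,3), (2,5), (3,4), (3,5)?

Step 1: Count edges incident to each vertex:
  deg(1) = 1 (neighbors: 4)
  deg(2) = 2 (neighbors: 3, 5)
  deg(3) = 3 (neighbors: 2, 4, 5)
  deg(4) = 2 (neighbors: 1, 3)
  deg(5) = 2 (neighbors: 2, 3)

Step 2: Sort degrees in non-increasing order:
  Degrees: [1, 2, 3, 2, 2] -> sorted: [3, 2, 2, 2, 1]

Degree sequence: [3, 2, 2, 2, 1]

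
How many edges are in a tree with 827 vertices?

A tree on n vertices always has exactly n - 1 edges.
For n = 827: edges = 827 - 1 = 826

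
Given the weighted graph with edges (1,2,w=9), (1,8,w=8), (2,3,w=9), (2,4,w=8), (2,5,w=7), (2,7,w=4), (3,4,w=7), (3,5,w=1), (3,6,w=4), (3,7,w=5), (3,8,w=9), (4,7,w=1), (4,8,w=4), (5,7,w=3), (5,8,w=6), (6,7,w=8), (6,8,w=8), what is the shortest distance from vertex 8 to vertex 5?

Step 1: Build adjacency list with weights:
  1: 2(w=9), 8(w=8)
  2: 1(w=9), 3(w=9), 4(w=8), 5(w=7), 7(w=4)
  3: 2(w=9), 4(w=7), 5(w=1), 6(w=4), 7(w=5), 8(w=9)
  4: 2(w=8), 3(w=7), 7(w=1), 8(w=4)
  5: 2(w=7), 3(w=1), 7(w=3), 8(w=6)
  6: 3(w=4), 7(w=8), 8(w=8)
  7: 2(w=4), 3(w=5), 4(w=1), 5(w=3), 6(w=8)
  8: 1(w=8), 3(w=9), 4(w=4), 5(w=6), 6(w=8)

Step 2: Apply Dijkstra's algorithm from vertex 8:
  Visit vertex 8 (distance=0)
    Update dist[1] = 8
    Update dist[3] = 9
    Update dist[4] = 4
    Update dist[5] = 6
    Update dist[6] = 8
  Visit vertex 4 (distance=4)
    Update dist[2] = 12
    Update dist[7] = 5
  Visit vertex 7 (distance=5)
    Update dist[2] = 9
  Visit vertex 5 (distance=6)
    Update dist[3] = 7

Step 3: Shortest path: 8 -> 5
Total weight: 6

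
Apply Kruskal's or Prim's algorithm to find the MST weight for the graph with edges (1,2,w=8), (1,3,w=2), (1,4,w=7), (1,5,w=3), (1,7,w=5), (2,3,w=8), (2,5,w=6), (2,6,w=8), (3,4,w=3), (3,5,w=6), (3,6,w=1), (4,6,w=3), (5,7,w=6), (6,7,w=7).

Apply Kruskal's algorithm (sort edges by weight, add if no cycle):

Sorted edges by weight:
  (3,6) w=1
  (1,3) w=2
  (1,5) w=3
  (3,4) w=3
  (4,6) w=3
  (1,7) w=5
  (2,5) w=6
  (3,5) w=6
  (5,7) w=6
  (1,4) w=7
  (6,7) w=7
  (1,2) w=8
  (2,3) w=8
  (2,6) w=8

Add edge (3,6) w=1 -- no cycle. Running total: 1
Add edge (1,3) w=2 -- no cycle. Running total: 3
Add edge (1,5) w=3 -- no cycle. Running total: 6
Add edge (3,4) w=3 -- no cycle. Running total: 9
Skip edge (4,6) w=3 -- would create cycle
Add edge (1,7) w=5 -- no cycle. Running total: 14
Add edge (2,5) w=6 -- no cycle. Running total: 20

MST edges: (3,6,w=1), (1,3,w=2), (1,5,w=3), (3,4,w=3), (1,7,w=5), (2,5,w=6)
Total MST weight: 1 + 2 + 3 + 3 + 5 + 6 = 20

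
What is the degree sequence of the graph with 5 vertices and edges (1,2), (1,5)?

Step 1: Count edges incident to each vertex:
  deg(1) = 2 (neighbors: 2, 5)
  deg(2) = 1 (neighbors: 1)
  deg(3) = 0 (neighbors: none)
  deg(4) = 0 (neighbors: none)
  deg(5) = 1 (neighbors: 1)

Step 2: Sort degrees in non-increasing order:
  Degrees: [2, 1, 0, 0, 1] -> sorted: [2, 1, 1, 0, 0]

Degree sequence: [2, 1, 1, 0, 0]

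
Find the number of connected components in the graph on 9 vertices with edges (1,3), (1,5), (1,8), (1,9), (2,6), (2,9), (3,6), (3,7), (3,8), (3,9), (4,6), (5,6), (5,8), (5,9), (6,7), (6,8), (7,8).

Step 1: Build adjacency list from edges:
  1: 3, 5, 8, 9
  2: 6, 9
  3: 1, 6, 7, 8, 9
  4: 6
  5: 1, 6, 8, 9
  6: 2, 3, 4, 5, 7, 8
  7: 3, 6, 8
  8: 1, 3, 5, 6, 7
  9: 1, 2, 3, 5

Step 2: Run BFS/DFS from vertex 1:
  Visited: {1, 3, 5, 8, 9, 6, 7, 2, 4}
  Reached 9 of 9 vertices

Step 3: All 9 vertices reached from vertex 1, so the graph is connected.
Number of connected components: 1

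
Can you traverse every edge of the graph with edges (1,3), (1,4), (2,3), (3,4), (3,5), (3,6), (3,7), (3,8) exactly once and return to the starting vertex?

Step 1: Find the degree of each vertex:
  deg(1) = 2
  deg(2) = 1
  deg(3) = 7
  deg(4) = 2
  deg(5) = 1
  deg(6) = 1
  deg(7) = 1
  deg(8) = 1

Step 2: Count vertices with odd degree:
  Odd-degree vertices: 2, 3, 5, 6, 7, 8 (6 total)

Step 3: Apply Euler's theorem:
  - Eulerian circuit exists iff graph is connected and all vertices have even degree
  - Eulerian path exists iff graph is connected and has 0 or 2 odd-degree vertices

Graph has 6 odd-degree vertices (need 0 or 2).
Neither Eulerian path nor Eulerian circuit exists.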